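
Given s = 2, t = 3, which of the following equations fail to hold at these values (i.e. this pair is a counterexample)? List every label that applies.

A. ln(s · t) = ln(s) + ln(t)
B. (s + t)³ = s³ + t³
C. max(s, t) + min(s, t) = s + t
Evaluating each claim at the given values:
A. LHS = ln(6) ≈ 1.792, RHS = ln(2) + ln(3) ≈ 1.792 → holds here (LHS = RHS)
B. LHS = 125, RHS = 35 → fails here (LHS ≠ RHS)
C. LHS = 5, RHS = 5 → holds here (LHS = RHS)

Answer: B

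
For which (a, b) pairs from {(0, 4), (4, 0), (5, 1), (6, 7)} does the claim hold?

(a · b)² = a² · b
(0, 4), (4, 0), (5, 1)

Testing each pair:
(0, 4): LHS = 0, RHS = 0 → holds
(4, 0): LHS = 0, RHS = 0 → holds
(5, 1): LHS = 25, RHS = 25 → holds
(6, 7): LHS = 1764, RHS = 252 → fails

3 of 4 pairs satisfy the claim.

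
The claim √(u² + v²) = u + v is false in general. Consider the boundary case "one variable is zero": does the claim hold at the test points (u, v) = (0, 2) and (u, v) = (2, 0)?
At (0, 2): LHS = 2, RHS = 2 → equal
At (2, 0): LHS = 2, RHS = 2 → equal

So the claim does hold at both of these boundary points, even though it is not an identity.

Answer: Yes, holds at both test points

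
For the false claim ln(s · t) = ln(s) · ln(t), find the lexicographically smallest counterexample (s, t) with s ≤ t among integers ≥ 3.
(s, t) = (3, 3)

Substituting (3, 3) into the claim:
LHS = ln(3 · 3) = ln(9) ≈ 2.197
RHS = ln(3) · ln(3) = ln(3)² ≈ 1.207

Since LHS ≠ RHS, this pair disproves the claim, and no lexicographically smaller pair (s ≤ t, integers ≥ 3) does.

For instance (3, 7) is also a counterexample (LHS = ln(21) ≈ 3.045, RHS = ln(3)·ln(7) ≈ 2.138), but it's lexicographically larger.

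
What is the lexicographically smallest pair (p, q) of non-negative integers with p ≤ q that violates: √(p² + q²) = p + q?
(p, q) = (1, 1)

At (0, 2): both sides equal 2, so it holds there.
At (0, 3): both sides equal 3, so it holds there.

Substituting (1, 1) into the claim:
LHS = √(1² + 1²) = √(2) ≈ 1.414
RHS = 1 + 1 = 2

Since LHS ≠ RHS, this pair disproves the claim, and no lexicographically smaller pair (p ≤ q, non-negative integers) does.

For instance (4, 6) is also a counterexample (LHS = 2·√(13) ≈ 7.211, RHS = 10), but it's lexicographically larger.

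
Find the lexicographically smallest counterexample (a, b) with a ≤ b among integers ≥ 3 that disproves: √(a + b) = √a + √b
(a, b) = (3, 3)

Substituting (3, 3) into the claim:
LHS = √(3 + 3) = √(6) ≈ 2.449
RHS = √3 + √3 = 2·√(3) ≈ 3.464

Since LHS ≠ RHS, this pair disproves the claim, and no lexicographically smaller pair (a ≤ b, integers ≥ 3) does.

For instance (7, 8) is also a counterexample (LHS = √(15) ≈ 3.873, RHS = √(7) + 2·√(2) ≈ 5.474), but it's lexicographically larger.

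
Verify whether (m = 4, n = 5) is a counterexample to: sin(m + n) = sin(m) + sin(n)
Yes

Substituting m = 4, n = 5:
LHS = sin(4 + 5) = sin(9) ≈ 0.4121
RHS = sin(4) + sin(5) ≈ -1.716

Since LHS ≠ RHS, this pair disproves the claim.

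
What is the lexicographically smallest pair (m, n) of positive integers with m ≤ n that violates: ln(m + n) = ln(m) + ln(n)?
Substituting (1, 1) into the claim:
LHS = ln(1 + 1) = ln(2) ≈ 0.6931
RHS = ln(1) + ln(1) = 0

Since LHS ≠ RHS, this pair disproves the claim, and no lexicographically smaller pair (m ≤ n, positive integers) does.

For instance (3, 8) is also a counterexample (LHS = ln(11) ≈ 2.398, RHS = ln(3) + ln(8) ≈ 3.178), but it's lexicographically larger.

Answer: (m, n) = (1, 1)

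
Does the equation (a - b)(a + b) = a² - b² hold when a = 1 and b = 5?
Substituting a = 1, b = 5:

LHS = (1 - 5)(1 + 5) = -24
RHS = 1² - 5² = -24

LHS = RHS, so the equation holds at this point.

Answer: Holds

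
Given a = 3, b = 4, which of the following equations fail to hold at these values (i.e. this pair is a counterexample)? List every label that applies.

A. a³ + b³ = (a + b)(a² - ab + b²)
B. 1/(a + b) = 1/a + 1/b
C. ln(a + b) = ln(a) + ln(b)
Evaluating each claim at the given values:
A. LHS = 91, RHS = 91 → holds here (LHS = RHS)
B. LHS = 1/7, RHS = 7/12 → fails here (LHS ≠ RHS)
C. LHS = ln(7) ≈ 1.946, RHS = ln(3) + ln(4) ≈ 2.485 → fails here (LHS ≠ RHS)

Answer: B, C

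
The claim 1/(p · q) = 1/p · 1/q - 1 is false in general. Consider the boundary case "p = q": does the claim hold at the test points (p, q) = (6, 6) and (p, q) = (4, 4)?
No, fails at both test points

At (6, 6): LHS = 1/36 ≠ RHS = -35/36
At (4, 4): LHS = 1/16 ≠ RHS = -15/16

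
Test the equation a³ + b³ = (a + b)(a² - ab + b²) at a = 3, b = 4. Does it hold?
Holds

Substituting a = 3, b = 4:

LHS = 3³ + 4³ = 91
RHS = (3 + 4)(3² - 3·4 + 4²) = 91

LHS = RHS, so the equation holds at this point.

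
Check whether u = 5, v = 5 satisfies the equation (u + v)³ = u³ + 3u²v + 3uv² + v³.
Holds

Substituting u = 5, v = 5:

LHS = (5 + 5)³ = 1000
RHS = 5³ + 3·5²·5 + 3·5·5² + 5³ = 1000

LHS = RHS, so the equation holds at this point.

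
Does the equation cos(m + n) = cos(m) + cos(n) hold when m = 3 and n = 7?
Fails

Substituting m = 3, n = 7:

LHS = cos(3 + 7) = cos(10) ≈ -0.8391
RHS = cos(3) + cos(7) ≈ -0.2361

LHS ≠ RHS, so the equation does not hold at this point.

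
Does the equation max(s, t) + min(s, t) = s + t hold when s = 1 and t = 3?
Substituting s = 1, t = 3:

LHS = max(1, 3) + min(1, 3) = 4
RHS = 1 + 3 = 4

LHS = RHS, so the equation holds at this point.

Answer: Holds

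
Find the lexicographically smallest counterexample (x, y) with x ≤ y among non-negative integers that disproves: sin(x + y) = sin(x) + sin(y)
(x, y) = (1, 1)

Substituting (1, 1) into the claim:
LHS = sin(1 + 1) = sin(2) ≈ 0.9093
RHS = sin(1) + sin(1) = 2·sin(1) ≈ 1.683

Since LHS ≠ RHS, this pair disproves the claim, and no lexicographically smaller pair (x ≤ y, non-negative integers) does.

For instance (4, 4) is also a counterexample (LHS = sin(8) ≈ 0.9894, RHS = 2·sin(4) ≈ -1.514), but it's lexicographically larger.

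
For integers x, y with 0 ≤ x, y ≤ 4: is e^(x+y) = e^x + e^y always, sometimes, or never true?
The claim fails for every pair in the range. For instance at (x, y) = (2, 1): LHS = e^3 ≈ 20.09, RHS = e + e^2 ≈ 10.11.

Answer: Never true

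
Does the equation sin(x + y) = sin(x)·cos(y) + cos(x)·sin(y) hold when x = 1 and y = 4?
Holds

Substituting x = 1, y = 4:

LHS = sin(1 + 4) = sin(5) ≈ -0.9589
RHS = sin(1)·cos(4) + cos(1)·sin(4) = sin(1)·cos(4) + sin(4)·cos(1) ≈ -0.9589

LHS = RHS, so the equation holds at this point.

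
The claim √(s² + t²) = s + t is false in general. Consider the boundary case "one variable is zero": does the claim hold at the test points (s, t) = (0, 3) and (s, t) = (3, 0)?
At (0, 3): LHS = 3, RHS = 3 → equal
At (3, 0): LHS = 3, RHS = 3 → equal

So the claim does hold at both of these boundary points, even though it is not an identity.

Answer: Yes, holds at both test points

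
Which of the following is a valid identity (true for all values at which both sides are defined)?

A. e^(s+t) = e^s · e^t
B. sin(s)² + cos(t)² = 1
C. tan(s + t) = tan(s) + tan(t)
A: holds — e.g. at (2, 4), both sides equal e^6 ≈ 403.4.
B: fails at (2, 3) — LHS = sin(2)² + cos(3)² ≈ 1.807, RHS = 1.
C: fails at (1, 4) — LHS = tan(5) ≈ -3.381, RHS = tan(4) + tan(1) ≈ 2.715.

Answer: A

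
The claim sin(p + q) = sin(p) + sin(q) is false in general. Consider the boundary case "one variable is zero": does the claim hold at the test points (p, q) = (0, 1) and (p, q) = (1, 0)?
Yes, holds at both test points

At (0, 1): LHS = sin(1) ≈ 0.8415, RHS = sin(1) ≈ 0.8415 → equal
At (1, 0): LHS = sin(1) ≈ 0.8415, RHS = sin(1) ≈ 0.8415 → equal

So the claim does hold at both of these boundary points, even though it is not an identity.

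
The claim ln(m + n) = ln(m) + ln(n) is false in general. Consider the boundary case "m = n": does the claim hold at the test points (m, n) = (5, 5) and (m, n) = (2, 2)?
At (5, 5): LHS = ln(10) ≈ 2.303 ≠ RHS = 2·ln(5) ≈ 3.219
At (2, 2): LHS = ln(4) ≈ 1.386, RHS = 2·ln(2) ≈ 1.386 → equal

Answer: Only at (2, 2)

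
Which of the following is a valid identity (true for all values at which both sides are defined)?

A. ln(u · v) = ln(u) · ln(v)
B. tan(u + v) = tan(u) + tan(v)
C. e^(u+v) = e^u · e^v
A: fails at (2, 2) — LHS = ln(4) ≈ 1.386, RHS = ln(2)² ≈ 0.4805.
B: fails at (3, 5) — LHS = tan(8) ≈ -6.8, RHS = tan(5) + tan(3) ≈ -3.523.
C: holds — e.g. at (2, 5), both sides equal e^7 ≈ 1097.

Answer: C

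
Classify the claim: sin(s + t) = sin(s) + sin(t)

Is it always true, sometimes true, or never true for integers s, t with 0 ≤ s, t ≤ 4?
Sometimes true

It holds at (s, t) = (0, 4) (both sides equal sin(4) ≈ -0.7568), but fails at (s, t) = (1, 1) (LHS = sin(2) ≈ 0.9093, RHS = 2·sin(1) ≈ 1.683).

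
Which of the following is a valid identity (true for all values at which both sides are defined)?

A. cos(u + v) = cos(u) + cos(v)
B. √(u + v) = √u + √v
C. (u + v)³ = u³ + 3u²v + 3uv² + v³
A: fails at (1, 2) — LHS = cos(3) ≈ -0.99, RHS = cos(2) + cos(1) ≈ 0.1242.
B: fails at (2, 3) — LHS = √(5) ≈ 2.236, RHS = √(2) + √(3) ≈ 3.146.
C: holds — e.g. at (3, 5), both sides equal 512.

Answer: C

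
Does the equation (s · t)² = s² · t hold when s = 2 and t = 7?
Substituting s = 2, t = 7:

LHS = (2 · 7)² = 196
RHS = 2² · 7 = 28

LHS ≠ RHS, so the equation does not hold at this point.

Answer: Fails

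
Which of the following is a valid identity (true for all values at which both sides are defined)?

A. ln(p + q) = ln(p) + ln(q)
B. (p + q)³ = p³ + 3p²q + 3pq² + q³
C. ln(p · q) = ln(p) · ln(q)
B

A: fails at (2, 3) — LHS = ln(5) ≈ 1.609, RHS = ln(2) + ln(3) ≈ 1.792.
B: holds — e.g. at (2, 7), both sides equal 729.
C: fails at (3, 5) — LHS = ln(15) ≈ 2.708, RHS = ln(3)·ln(5) ≈ 1.768.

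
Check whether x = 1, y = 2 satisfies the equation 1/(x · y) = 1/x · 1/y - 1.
Fails

Substituting x = 1, y = 2:

LHS = 1/(1 · 2) = 1/2
RHS = 1/1 · 1/2 - 1 = -1/2

LHS ≠ RHS, so the equation does not hold at this point.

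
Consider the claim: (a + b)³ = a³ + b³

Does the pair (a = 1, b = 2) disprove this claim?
Substituting a = 1, b = 2:
LHS = (1 + 2)³ = 27
RHS = 1³ + 2³ = 9

Since LHS ≠ RHS, this pair disproves the claim.

Answer: Yes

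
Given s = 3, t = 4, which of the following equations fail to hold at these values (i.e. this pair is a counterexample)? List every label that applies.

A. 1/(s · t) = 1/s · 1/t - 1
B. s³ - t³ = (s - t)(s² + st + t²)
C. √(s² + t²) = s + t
Evaluating each claim at the given values:
A. LHS = 1/12, RHS = -11/12 → fails here (LHS ≠ RHS)
B. LHS = -37, RHS = -37 → holds here (LHS = RHS)
C. LHS = 5, RHS = 7 → fails here (LHS ≠ RHS)

Answer: A, C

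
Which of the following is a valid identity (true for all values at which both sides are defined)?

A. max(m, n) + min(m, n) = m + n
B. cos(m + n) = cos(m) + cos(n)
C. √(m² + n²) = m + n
A: holds — e.g. at (3, 4), both sides equal 7.
B: fails at (6, 7) — LHS = cos(13) ≈ 0.9074, RHS = cos(7) + cos(6) ≈ 1.714.
C: fails at (3, 5) — LHS = √(34) ≈ 5.831, RHS = 8.

Answer: A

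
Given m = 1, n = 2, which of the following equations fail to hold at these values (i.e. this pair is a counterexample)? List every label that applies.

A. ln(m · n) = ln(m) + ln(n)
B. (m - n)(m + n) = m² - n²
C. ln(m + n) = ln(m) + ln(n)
Evaluating each claim at the given values:
A. LHS = ln(2) ≈ 0.6931, RHS = ln(2) ≈ 0.6931 → holds here (LHS = RHS)
B. LHS = -3, RHS = -3 → holds here (LHS = RHS)
C. LHS = ln(3) ≈ 1.099, RHS = ln(2) ≈ 0.6931 → fails here (LHS ≠ RHS)

Answer: C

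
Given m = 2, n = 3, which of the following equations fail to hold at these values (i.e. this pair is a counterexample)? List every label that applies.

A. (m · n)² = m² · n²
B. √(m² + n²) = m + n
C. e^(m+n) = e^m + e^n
Evaluating each claim at the given values:
A. LHS = 36, RHS = 36 → holds here (LHS = RHS)
B. LHS = √(13) ≈ 3.606, RHS = 5 → fails here (LHS ≠ RHS)
C. LHS = e^5 ≈ 148.4, RHS = e^2 + e^3 ≈ 27.47 → fails here (LHS ≠ RHS)

Answer: B, C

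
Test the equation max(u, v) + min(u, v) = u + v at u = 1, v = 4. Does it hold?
Substituting u = 1, v = 4:

LHS = max(1, 4) + min(1, 4) = 5
RHS = 1 + 4 = 5

LHS = RHS, so the equation holds at this point.

Answer: Holds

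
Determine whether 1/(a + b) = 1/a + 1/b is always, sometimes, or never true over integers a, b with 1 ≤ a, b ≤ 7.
Never true

The claim fails for every pair in the range. For instance at (a, b) = (5, 7): LHS = 1/12, RHS = 12/35.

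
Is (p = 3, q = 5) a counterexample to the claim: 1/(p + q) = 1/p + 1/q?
Yes

Substituting p = 3, q = 5:
LHS = 1/(3 + 5) = 1/8
RHS = 1/3 + 1/5 = 8/15

Since LHS ≠ RHS, this pair disproves the claim.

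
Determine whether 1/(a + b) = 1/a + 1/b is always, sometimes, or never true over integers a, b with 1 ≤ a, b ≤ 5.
The claim fails for every pair in the range. For instance at (a, b) = (2, 1): LHS = 1/3, RHS = 3/2.

Answer: Never true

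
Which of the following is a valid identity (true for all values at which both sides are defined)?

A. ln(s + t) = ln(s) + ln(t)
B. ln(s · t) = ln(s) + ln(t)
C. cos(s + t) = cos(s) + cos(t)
B

A: fails at (1, 5) — LHS = ln(6) ≈ 1.792, RHS = ln(5) ≈ 1.609.
B: holds — e.g. at (1, 3), both sides equal ln(3) ≈ 1.099.
C: fails at (1, 2) — LHS = cos(3) ≈ -0.99, RHS = cos(2) + cos(1) ≈ 0.1242.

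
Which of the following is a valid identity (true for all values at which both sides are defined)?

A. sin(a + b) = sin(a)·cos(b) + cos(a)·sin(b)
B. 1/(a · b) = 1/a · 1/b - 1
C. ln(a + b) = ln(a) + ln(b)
A: holds — e.g. at (3, 7), both sides equal sin(10) ≈ -0.544.
B: fails at (4, 4) — LHS = 1/16, RHS = -15/16.
C: fails at (2, 4) — LHS = ln(6) ≈ 1.792, RHS = ln(2) + ln(4) ≈ 2.079.

Answer: A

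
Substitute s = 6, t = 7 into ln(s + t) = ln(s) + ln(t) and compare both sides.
LHS = ln(6 + 7) = ln(13) ≈ 2.565
RHS = ln(6) + ln(7) ≈ 3.738

LHS ≠ RHS (they differ by about 1.173), so the equation does not hold here.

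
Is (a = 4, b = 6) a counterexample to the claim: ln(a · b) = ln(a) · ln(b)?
Yes

Substituting a = 4, b = 6:
LHS = ln(4 · 6) = ln(24) ≈ 3.178
RHS = ln(4) · ln(6) ≈ 2.484

Since LHS ≠ RHS, this pair disproves the claim.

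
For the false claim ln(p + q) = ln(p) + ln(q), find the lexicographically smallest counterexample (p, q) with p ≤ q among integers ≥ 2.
(p, q) = (2, 3)

At (2, 2): both sides equal ln(4) ≈ 1.386, so it holds there.

Substituting (2, 3) into the claim:
LHS = ln(2 + 3) = ln(5) ≈ 1.609
RHS = ln(2) + ln(3) ≈ 1.792

Since LHS ≠ RHS, this pair disproves the claim, and no lexicographically smaller pair (p ≤ q, integers ≥ 2) does.

For instance (7, 9) is also a counterexample (LHS = ln(16) ≈ 2.773, RHS = ln(7) + ln(9) ≈ 4.143), but it's lexicographically larger.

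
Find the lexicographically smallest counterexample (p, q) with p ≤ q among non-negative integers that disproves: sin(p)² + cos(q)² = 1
At (0, 0): both sides equal 1, so it holds there.

Substituting (0, 1) into the claim:
LHS = sin(0)² + cos(1)² = cos(1)² ≈ 0.2919
RHS = 1

Since LHS ≠ RHS, this pair disproves the claim, and no lexicographically smaller pair (p ≤ q, non-negative integers) does.

For instance (6, 7) is also a counterexample (LHS = sin(6)² + cos(7)² ≈ 0.6464, RHS = 1), but it's lexicographically larger.

Answer: (p, q) = (0, 1)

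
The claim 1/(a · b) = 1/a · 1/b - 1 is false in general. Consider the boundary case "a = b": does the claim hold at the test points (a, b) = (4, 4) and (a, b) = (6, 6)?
No, fails at both test points

At (4, 4): LHS = 1/16 ≠ RHS = -15/16
At (6, 6): LHS = 1/36 ≠ RHS = -35/36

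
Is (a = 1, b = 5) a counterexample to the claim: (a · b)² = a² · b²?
Substituting a = 1, b = 5:
LHS = (1 · 5)² = 25
RHS = 1² · 5² = 25

The sides agree, so this pair does not disprove the claim.

Answer: No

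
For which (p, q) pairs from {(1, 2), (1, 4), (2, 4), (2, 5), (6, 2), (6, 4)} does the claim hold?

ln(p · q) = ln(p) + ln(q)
Testing each pair:
(1, 2): LHS = ln(2) ≈ 0.6931, RHS = ln(2) ≈ 0.6931 → holds
(1, 4): LHS = ln(4) ≈ 1.386, RHS = ln(4) ≈ 1.386 → holds
(2, 4): LHS = ln(8) ≈ 2.079, RHS = ln(2) + ln(4) ≈ 2.079 → holds
(2, 5): LHS = ln(10) ≈ 2.303, RHS = ln(2) + ln(5) ≈ 2.303 → holds
(6, 2): LHS = ln(12) ≈ 2.485, RHS = ln(2) + ln(6) ≈ 2.485 → holds
(6, 4): LHS = ln(24) ≈ 3.178, RHS = ln(4) + ln(6) ≈ 3.178 → holds

Every pair satisfies the claim.

Answer: All pairs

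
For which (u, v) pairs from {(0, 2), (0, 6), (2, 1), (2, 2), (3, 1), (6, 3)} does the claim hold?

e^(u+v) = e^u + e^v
Testing each pair:
(0, 2): LHS = e^2 ≈ 7.389, RHS = 1 + e^2 ≈ 8.389 → fails
(0, 6): LHS = e^6 ≈ 403.4, RHS = 1 + e^6 ≈ 404.4 → fails
(2, 1): LHS = e^3 ≈ 20.09, RHS = e + e^2 ≈ 10.11 → fails
(2, 2): LHS = e^4 ≈ 54.6, RHS = 2·e^2 ≈ 14.78 → fails
(3, 1): LHS = e^4 ≈ 54.6, RHS = e + e^3 ≈ 22.8 → fails
(6, 3): LHS = e^9 ≈ 8103, RHS = e^3 + e^6 ≈ 423.5 → fails

No pair satisfies the claim.

Answer: None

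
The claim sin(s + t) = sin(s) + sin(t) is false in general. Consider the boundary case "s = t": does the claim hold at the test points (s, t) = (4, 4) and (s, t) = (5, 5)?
No, fails at both test points

At (4, 4): LHS = sin(8) ≈ 0.9894 ≠ RHS = 2·sin(4) ≈ -1.514
At (5, 5): LHS = sin(10) ≈ -0.544 ≠ RHS = 2·sin(5) ≈ -1.918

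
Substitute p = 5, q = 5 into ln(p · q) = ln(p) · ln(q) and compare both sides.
LHS = ln(5 · 5) = ln(25) ≈ 3.219
RHS = ln(5) · ln(5) = ln(5)² ≈ 2.59

LHS ≠ RHS (they differ by about 0.6286), so the equation does not hold here.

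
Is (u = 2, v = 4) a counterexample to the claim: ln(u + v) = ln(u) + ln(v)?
Substituting u = 2, v = 4:
LHS = ln(2 + 4) = ln(6) ≈ 1.792
RHS = ln(2) + ln(4) ≈ 2.079

Since LHS ≠ RHS, this pair disproves the claim.

Answer: Yes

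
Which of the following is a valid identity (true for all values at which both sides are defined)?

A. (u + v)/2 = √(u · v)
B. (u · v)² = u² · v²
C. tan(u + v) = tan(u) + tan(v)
B

A: fails at (2, 5) — LHS = 7/2, RHS = √(10) ≈ 3.162.
B: holds — e.g. at (3, 7), both sides equal 441.
C: fails at (2, 3) — LHS = tan(5) ≈ -3.381, RHS = tan(2) + tan(3) ≈ -2.328.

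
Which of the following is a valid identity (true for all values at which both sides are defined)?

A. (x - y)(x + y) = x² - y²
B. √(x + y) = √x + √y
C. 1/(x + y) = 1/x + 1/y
A

A: holds — e.g. at (2, 3), both sides equal -5.
B: fails at (5, 5) — LHS = √(10) ≈ 3.162, RHS = 2·√(5) ≈ 4.472.
C: fails at (5, 8) — LHS = 1/13, RHS = 13/40.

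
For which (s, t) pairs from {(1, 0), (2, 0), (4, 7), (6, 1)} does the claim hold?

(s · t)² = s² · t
Testing each pair:
(1, 0): LHS = 0, RHS = 0 → holds
(2, 0): LHS = 0, RHS = 0 → holds
(4, 7): LHS = 784, RHS = 112 → fails
(6, 1): LHS = 36, RHS = 36 → holds

3 of 4 pairs satisfy the claim.

Answer: (1, 0), (2, 0), (6, 1)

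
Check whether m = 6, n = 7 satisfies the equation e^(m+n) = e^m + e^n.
Substituting m = 6, n = 7:

LHS = e^(6+7) = e^13 ≈ 442413.4
RHS = e^6 + e^7 ≈ 1500

LHS ≠ RHS, so the equation does not hold at this point.

Answer: Fails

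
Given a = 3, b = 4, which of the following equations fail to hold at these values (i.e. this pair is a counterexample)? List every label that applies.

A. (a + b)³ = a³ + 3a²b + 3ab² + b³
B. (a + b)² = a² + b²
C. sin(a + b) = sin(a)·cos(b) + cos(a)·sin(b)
Evaluating each claim at the given values:
A. LHS = 343, RHS = 343 → holds here (LHS = RHS)
B. LHS = 49, RHS = 25 → fails here (LHS ≠ RHS)
C. LHS = sin(7) ≈ 0.657, RHS = sin(3)·cos(4) + sin(4)·cos(3) ≈ 0.657 → holds here (LHS = RHS)

Answer: B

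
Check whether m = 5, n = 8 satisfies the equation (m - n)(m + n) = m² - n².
Substituting m = 5, n = 8:

LHS = (5 - 8)(5 + 8) = -39
RHS = 5² - 8² = -39

LHS = RHS, so the equation holds at this point.

Answer: Holds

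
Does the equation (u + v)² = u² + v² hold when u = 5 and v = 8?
Fails

Substituting u = 5, v = 8:

LHS = (5 + 8)² = 169
RHS = 5² + 8² = 89

LHS ≠ RHS, so the equation does not hold at this point.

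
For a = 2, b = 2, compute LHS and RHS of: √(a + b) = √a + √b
LHS = √(2 + 2) = 2
RHS = √2 + √2 = 2·√(2) ≈ 2.828

LHS ≠ RHS (they differ by about 0.8284), so the equation does not hold here.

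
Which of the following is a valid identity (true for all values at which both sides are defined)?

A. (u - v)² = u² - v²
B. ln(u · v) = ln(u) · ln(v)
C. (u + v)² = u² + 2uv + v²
A: fails at (2, 3) — LHS = 1, RHS = -5.
B: fails at (1, 4) — LHS = ln(4) ≈ 1.386, RHS = 0.
C: holds — e.g. at (1, 2), both sides equal 9.

Answer: C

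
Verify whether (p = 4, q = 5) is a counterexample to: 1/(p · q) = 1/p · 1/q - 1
Yes

Substituting p = 4, q = 5:
LHS = 1/(4 · 5) = 1/20
RHS = 1/4 · 1/5 - 1 = -19/20

Since LHS ≠ RHS, this pair disproves the claim.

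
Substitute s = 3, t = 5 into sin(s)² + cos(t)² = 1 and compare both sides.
LHS = sin(3)² + cos(5)² ≈ 0.1004
RHS = 1

LHS ≠ RHS (they differ by about 0.8996), so the equation does not hold here.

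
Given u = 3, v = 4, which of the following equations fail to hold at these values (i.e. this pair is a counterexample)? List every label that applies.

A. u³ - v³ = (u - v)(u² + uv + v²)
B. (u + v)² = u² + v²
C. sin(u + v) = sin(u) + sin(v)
Evaluating each claim at the given values:
A. LHS = -37, RHS = -37 → holds here (LHS = RHS)
B. LHS = 49, RHS = 25 → fails here (LHS ≠ RHS)
C. LHS = sin(7) ≈ 0.657, RHS = sin(4) + sin(3) ≈ -0.6157 → fails here (LHS ≠ RHS)

Answer: B, C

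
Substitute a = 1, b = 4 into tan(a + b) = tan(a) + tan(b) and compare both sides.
LHS = tan(1 + 4) = tan(5) ≈ -3.381
RHS = tan(1) + tan(4) ≈ 2.715

LHS ≠ RHS (they differ by about 6.096), so the equation does not hold here.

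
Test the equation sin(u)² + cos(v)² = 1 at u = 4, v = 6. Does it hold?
Fails

Substituting u = 4, v = 6:

LHS = sin(4)² + cos(6)² ≈ 1.495
RHS = 1

LHS ≠ RHS, so the equation does not hold at this point.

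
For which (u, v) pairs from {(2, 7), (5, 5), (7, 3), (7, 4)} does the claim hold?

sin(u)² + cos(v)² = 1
(5, 5)

Testing each pair:
(2, 7): LHS = cos(7)² + sin(2)² ≈ 1.395, RHS = 1 → fails
(5, 5): LHS = cos(5)² + sin(5)² = 1, RHS = 1 → holds
(7, 3): LHS = sin(7)² + cos(3)² ≈ 1.412, RHS = 1 → fails
(7, 4): LHS = cos(4)² + sin(7)² ≈ 0.8589, RHS = 1 → fails

1 of 4 pairs satisfies the claim.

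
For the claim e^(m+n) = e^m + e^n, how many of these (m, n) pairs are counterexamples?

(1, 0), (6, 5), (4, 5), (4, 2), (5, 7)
Testing each pair:
(1, 0): LHS = e ≈ 2.718, RHS = 1 + e ≈ 3.718 → counterexample
(6, 5): LHS = e^11 ≈ 59874.1, RHS = e^5 + e^6 ≈ 551.8 → counterexample
(4, 5): LHS = e^9 ≈ 8103, RHS = e^4 + e^5 ≈ 203 → counterexample
(4, 2): LHS = e^6 ≈ 403.4, RHS = e^2 + e^4 ≈ 61.99 → counterexample
(5, 7): LHS = e^12 ≈ 162754.8, RHS = e^5 + e^7 ≈ 1245 → counterexample

That makes 5 counterexamples.

Answer: 5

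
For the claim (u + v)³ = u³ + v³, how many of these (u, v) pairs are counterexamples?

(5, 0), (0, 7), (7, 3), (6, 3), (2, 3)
3

Testing each pair:
(5, 0): LHS = 125, RHS = 125 → satisfies claim
(0, 7): LHS = 343, RHS = 343 → satisfies claim
(7, 3): LHS = 1000, RHS = 370 → counterexample
(6, 3): LHS = 729, RHS = 243 → counterexample
(2, 3): LHS = 125, RHS = 35 → counterexample

That makes 3 counterexamples.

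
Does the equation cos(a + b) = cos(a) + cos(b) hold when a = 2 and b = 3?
Fails

Substituting a = 2, b = 3:

LHS = cos(2 + 3) = cos(5) ≈ 0.2837
RHS = cos(2) + cos(3) ≈ -1.406

LHS ≠ RHS, so the equation does not hold at this point.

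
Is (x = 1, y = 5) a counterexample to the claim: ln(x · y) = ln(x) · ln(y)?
Yes

Substituting x = 1, y = 5:
LHS = ln(1 · 5) = ln(5) ≈ 1.609
RHS = ln(1) · ln(5) = 0

Since LHS ≠ RHS, this pair disproves the claim.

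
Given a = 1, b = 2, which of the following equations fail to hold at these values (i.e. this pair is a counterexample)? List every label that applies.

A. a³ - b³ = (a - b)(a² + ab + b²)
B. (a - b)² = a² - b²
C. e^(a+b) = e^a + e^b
B, C

Evaluating each claim at the given values:
A. LHS = -7, RHS = -7 → holds here (LHS = RHS)
B. LHS = 1, RHS = -3 → fails here (LHS ≠ RHS)
C. LHS = e^3 ≈ 20.09, RHS = e + e^2 ≈ 10.11 → fails here (LHS ≠ RHS)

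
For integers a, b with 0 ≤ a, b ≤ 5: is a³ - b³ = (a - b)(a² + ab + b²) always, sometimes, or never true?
The identity holds for every pair in the range. For instance at (a, b) = (3, 2): both sides equal 19.

Answer: Always true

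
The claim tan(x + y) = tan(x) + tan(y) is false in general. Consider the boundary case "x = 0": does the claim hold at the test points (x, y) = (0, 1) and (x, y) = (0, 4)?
Yes, holds at both test points

At (0, 1): LHS = tan(1) ≈ 1.557, RHS = tan(1) ≈ 1.557 → equal
At (0, 4): LHS = tan(4) ≈ 1.158, RHS = tan(4) ≈ 1.158 → equal

So the claim does hold at both of these boundary points, even though it is not an identity.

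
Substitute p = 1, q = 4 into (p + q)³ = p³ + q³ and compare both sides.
LHS = (1 + 4)³ = 125
RHS = 1³ + 4³ = 65

LHS ≠ RHS, so the equation does not hold here.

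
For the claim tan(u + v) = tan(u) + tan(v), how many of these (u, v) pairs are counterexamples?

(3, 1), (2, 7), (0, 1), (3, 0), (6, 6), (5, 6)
4

Testing each pair:
(3, 1): LHS = tan(4) ≈ 1.158, RHS = tan(3) + tan(1) ≈ 1.415 → counterexample
(2, 7): LHS = tan(9) ≈ -0.4523, RHS = tan(2) + tan(7) ≈ -1.314 → counterexample
(0, 1): LHS = tan(1) ≈ 1.557, RHS = tan(1) ≈ 1.557 → satisfies claim
(3, 0): LHS = tan(3) ≈ -0.1425, RHS = tan(3) ≈ -0.1425 → satisfies claim
(6, 6): LHS = tan(12) ≈ -0.6359, RHS = 2·tan(6) ≈ -0.582 → counterexample
(5, 6): LHS = tan(11) ≈ -226, RHS = tan(5) + tan(6) ≈ -3.672 → counterexample

That makes 4 counterexamples.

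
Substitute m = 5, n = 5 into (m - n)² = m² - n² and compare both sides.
LHS = (5 - 5)² = 0
RHS = 5² - 5² = 0

LHS = RHS: the two sides agree.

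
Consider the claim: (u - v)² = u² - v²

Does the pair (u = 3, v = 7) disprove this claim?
Substituting u = 3, v = 7:
LHS = (3 - 7)² = 16
RHS = 3² - 7² = -40

Since LHS ≠ RHS, this pair disproves the claim.

Answer: Yes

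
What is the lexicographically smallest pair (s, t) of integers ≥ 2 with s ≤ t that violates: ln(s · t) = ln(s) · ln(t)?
(s, t) = (2, 2)

Substituting (2, 2) into the claim:
LHS = ln(2 · 2) = ln(4) ≈ 1.386
RHS = ln(2) · ln(2) = ln(2)² ≈ 0.4805

Since LHS ≠ RHS, this pair disproves the claim, and no lexicographically smaller pair (s ≤ t, integers ≥ 2) does.

For instance (3, 8) is also a counterexample (LHS = ln(24) ≈ 3.178, RHS = ln(3)·ln(8) ≈ 2.285), but it's lexicographically larger.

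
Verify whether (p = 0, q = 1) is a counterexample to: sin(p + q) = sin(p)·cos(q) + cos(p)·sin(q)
No

Substituting p = 0, q = 1:
LHS = sin(0 + 1) = sin(1) ≈ 0.8415
RHS = sin(0)·cos(1) + cos(0)·sin(1) = sin(1) ≈ 0.8415

The sides agree, so this pair does not disprove the claim.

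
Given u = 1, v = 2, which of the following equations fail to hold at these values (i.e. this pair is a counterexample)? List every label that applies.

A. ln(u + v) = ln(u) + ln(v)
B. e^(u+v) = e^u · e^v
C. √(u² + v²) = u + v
A, C

Evaluating each claim at the given values:
A. LHS = ln(3) ≈ 1.099, RHS = ln(2) ≈ 0.6931 → fails here (LHS ≠ RHS)
B. LHS = e^3 ≈ 20.09, RHS = e^3 ≈ 20.09 → holds here (LHS = RHS)
C. LHS = √(5) ≈ 2.236, RHS = 3 → fails here (LHS ≠ RHS)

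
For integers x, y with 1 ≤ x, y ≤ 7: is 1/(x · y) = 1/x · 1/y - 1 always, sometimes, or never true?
Never true

The claim fails for every pair in the range. For instance at (x, y) = (7, 6): LHS = 1/42, RHS = -41/42.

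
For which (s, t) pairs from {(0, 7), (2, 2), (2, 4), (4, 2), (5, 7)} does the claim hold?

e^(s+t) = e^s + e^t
Testing each pair:
(0, 7): LHS = e^7 ≈ 1097, RHS = 1 + e^7 ≈ 1098 → fails
(2, 2): LHS = e^4 ≈ 54.6, RHS = 2·e^2 ≈ 14.78 → fails
(2, 4): LHS = e^6 ≈ 403.4, RHS = e^2 + e^4 ≈ 61.99 → fails
(4, 2): LHS = e^6 ≈ 403.4, RHS = e^2 + e^4 ≈ 61.99 → fails
(5, 7): LHS = e^12 ≈ 162754.8, RHS = e^5 + e^7 ≈ 1245 → fails

No pair satisfies the claim.

Answer: None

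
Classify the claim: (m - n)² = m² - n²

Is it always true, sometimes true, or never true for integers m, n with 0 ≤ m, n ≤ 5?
It holds at (m, n) = (1, 1) (both sides equal 0), but fails at (m, n) = (1, 4) (LHS = 9, RHS = -15).

Answer: Sometimes true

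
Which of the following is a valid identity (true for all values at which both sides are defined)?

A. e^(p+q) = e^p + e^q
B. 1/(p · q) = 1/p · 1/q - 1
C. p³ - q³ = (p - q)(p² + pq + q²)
C

A: fails at (3, 5) — LHS = e^8 ≈ 2981, RHS = e^3 + e^5 ≈ 168.5.
B: fails at (2, 5) — LHS = 1/10, RHS = -9/10.
C: holds — e.g. at (1, 2), both sides equal -7.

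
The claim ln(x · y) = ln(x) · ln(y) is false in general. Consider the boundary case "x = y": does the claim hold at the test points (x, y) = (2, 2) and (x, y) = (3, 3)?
No, fails at both test points

At (2, 2): LHS = ln(4) ≈ 1.386 ≠ RHS = ln(2)² ≈ 0.4805
At (3, 3): LHS = ln(9) ≈ 2.197 ≠ RHS = ln(3)² ≈ 1.207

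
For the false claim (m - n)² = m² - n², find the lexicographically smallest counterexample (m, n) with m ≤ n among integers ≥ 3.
Substituting (3, 4) into the claim:
LHS = (3 - 4)² = 1
RHS = 3² - 4² = -7

Since LHS ≠ RHS, this pair disproves the claim, and no lexicographically smaller pair (m ≤ n, integers ≥ 3) does.

For instance (5, 10) is also a counterexample (LHS = 25, RHS = -75), but it's lexicographically larger.

Answer: (m, n) = (3, 4)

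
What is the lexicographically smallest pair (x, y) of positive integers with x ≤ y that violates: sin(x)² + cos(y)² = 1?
At (1, 1): both sides equal 1, so it holds there.

Substituting (1, 2) into the claim:
LHS = sin(1)² + cos(2)² ≈ 0.8813
RHS = 1

Since LHS ≠ RHS, this pair disproves the claim, and no lexicographically smaller pair (x ≤ y, positive integers) does.

For instance (6, 8) is also a counterexample (LHS = cos(8)² + sin(6)² ≈ 0.09924, RHS = 1), but it's lexicographically larger.

Answer: (x, y) = (1, 2)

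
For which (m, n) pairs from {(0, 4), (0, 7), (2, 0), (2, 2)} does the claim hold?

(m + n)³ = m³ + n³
(0, 4), (0, 7), (2, 0)

Testing each pair:
(0, 4): LHS = 64, RHS = 64 → holds
(0, 7): LHS = 343, RHS = 343 → holds
(2, 0): LHS = 8, RHS = 8 → holds
(2, 2): LHS = 64, RHS = 16 → fails

3 of 4 pairs satisfy the claim.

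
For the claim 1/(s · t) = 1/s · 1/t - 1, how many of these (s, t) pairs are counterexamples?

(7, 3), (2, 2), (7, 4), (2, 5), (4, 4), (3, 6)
Testing each pair:
(7, 3): LHS = 1/21, RHS = -20/21 → counterexample
(2, 2): LHS = 1/4, RHS = -3/4 → counterexample
(7, 4): LHS = 1/28, RHS = -27/28 → counterexample
(2, 5): LHS = 1/10, RHS = -9/10 → counterexample
(4, 4): LHS = 1/16, RHS = -15/16 → counterexample
(3, 6): LHS = 1/18, RHS = -17/18 → counterexample

That makes 6 counterexamples.

Answer: 6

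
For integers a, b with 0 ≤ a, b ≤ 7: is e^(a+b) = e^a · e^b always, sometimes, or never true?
Always true

The identity holds for every pair in the range. For instance at (a, b) = (0, 0): both sides equal 1.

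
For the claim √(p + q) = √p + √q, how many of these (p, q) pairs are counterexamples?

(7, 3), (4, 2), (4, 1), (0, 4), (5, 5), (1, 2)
5

Testing each pair:
(7, 3): LHS = √(10) ≈ 3.162, RHS = √(3) + √(7) ≈ 4.378 → counterexample
(4, 2): LHS = √(6) ≈ 2.449, RHS = √(2) + 2 ≈ 3.414 → counterexample
(4, 1): LHS = √(5) ≈ 2.236, RHS = 3 → counterexample
(0, 4): LHS = 2, RHS = 2 → satisfies claim
(5, 5): LHS = √(10) ≈ 3.162, RHS = 2·√(5) ≈ 4.472 → counterexample
(1, 2): LHS = √(3) ≈ 1.732, RHS = 1 + √(2) ≈ 2.414 → counterexample

That makes 5 counterexamples.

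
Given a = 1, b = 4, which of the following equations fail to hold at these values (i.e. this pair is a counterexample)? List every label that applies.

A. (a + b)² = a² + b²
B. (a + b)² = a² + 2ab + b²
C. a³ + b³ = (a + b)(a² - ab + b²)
Evaluating each claim at the given values:
A. LHS = 25, RHS = 17 → fails here (LHS ≠ RHS)
B. LHS = 25, RHS = 25 → holds here (LHS = RHS)
C. LHS = 65, RHS = 65 → holds here (LHS = RHS)

Answer: A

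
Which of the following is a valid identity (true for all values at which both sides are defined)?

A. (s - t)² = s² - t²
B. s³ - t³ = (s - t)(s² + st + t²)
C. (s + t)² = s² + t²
A: fails at (0, 1) — LHS = 1, RHS = -1.
B: holds — e.g. at (3, 7), both sides equal -316.
C: fails at (3, 5) — LHS = 64, RHS = 34.

Answer: B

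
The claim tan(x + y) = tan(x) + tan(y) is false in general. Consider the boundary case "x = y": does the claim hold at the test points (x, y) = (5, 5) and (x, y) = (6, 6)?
At (5, 5): LHS = tan(10) ≈ 0.6484 ≠ RHS = 2·tan(5) ≈ -6.761
At (6, 6): LHS = tan(12) ≈ -0.6359 ≠ RHS = 2·tan(6) ≈ -0.582

Answer: No, fails at both test points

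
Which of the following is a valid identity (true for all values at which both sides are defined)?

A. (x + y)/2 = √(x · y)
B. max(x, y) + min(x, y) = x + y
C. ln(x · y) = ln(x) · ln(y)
A: fails at (0, 1) — LHS = 1/2, RHS = 0.
B: holds — e.g. at (3, 4), both sides equal 7.
C: fails at (2, 4) — LHS = ln(8) ≈ 2.079, RHS = ln(2)·ln(4) ≈ 0.9609.

Answer: B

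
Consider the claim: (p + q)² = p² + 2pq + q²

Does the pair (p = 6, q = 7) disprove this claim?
Substituting p = 6, q = 7:
LHS = (6 + 7)² = 169
RHS = 6² + 2·6·7 + 7² = 169

The sides agree, so this pair does not disprove the claim.

Answer: No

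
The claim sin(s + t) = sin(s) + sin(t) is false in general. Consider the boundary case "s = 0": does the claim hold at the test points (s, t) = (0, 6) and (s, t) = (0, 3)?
At (0, 6): LHS = sin(6) ≈ -0.2794, RHS = sin(6) ≈ -0.2794 → equal
At (0, 3): LHS = sin(3) ≈ 0.1411, RHS = sin(3) ≈ 0.1411 → equal

So the claim does hold at both of these boundary points, even though it is not an identity.

Answer: Yes, holds at both test points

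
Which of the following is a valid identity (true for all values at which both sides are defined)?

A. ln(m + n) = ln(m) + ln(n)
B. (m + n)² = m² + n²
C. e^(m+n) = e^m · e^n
A: fails at (2, 5) — LHS = ln(7) ≈ 1.946, RHS = ln(2) + ln(5) ≈ 2.303.
B: fails at (3, 3) — LHS = 36, RHS = 18.
C: holds — e.g. at (0, 1), both sides equal e ≈ 2.718.

Answer: C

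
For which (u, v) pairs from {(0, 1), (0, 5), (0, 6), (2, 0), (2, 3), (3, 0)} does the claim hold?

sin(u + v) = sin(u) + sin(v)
(0, 1), (0, 5), (0, 6), (2, 0), (3, 0)

Testing each pair:
(0, 1): LHS = sin(1) ≈ 0.8415, RHS = sin(1) ≈ 0.8415 → holds
(0, 5): LHS = sin(5) ≈ -0.9589, RHS = sin(5) ≈ -0.9589 → holds
(0, 6): LHS = sin(6) ≈ -0.2794, RHS = sin(6) ≈ -0.2794 → holds
(2, 0): LHS = sin(2) ≈ 0.9093, RHS = sin(2) ≈ 0.9093 → holds
(2, 3): LHS = sin(5) ≈ -0.9589, RHS = sin(3) + sin(2) ≈ 1.05 → fails
(3, 0): LHS = sin(3) ≈ 0.1411, RHS = sin(3) ≈ 0.1411 → holds

5 of 6 pairs satisfy the claim.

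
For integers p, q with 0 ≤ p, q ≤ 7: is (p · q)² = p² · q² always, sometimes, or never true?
The identity holds for every pair in the range. For instance at (p, q) = (6, 7): both sides equal 1764.

Answer: Always true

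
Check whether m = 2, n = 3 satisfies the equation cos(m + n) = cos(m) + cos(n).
Fails

Substituting m = 2, n = 3:

LHS = cos(2 + 3) = cos(5) ≈ 0.2837
RHS = cos(2) + cos(3) ≈ -1.406

LHS ≠ RHS, so the equation does not hold at this point.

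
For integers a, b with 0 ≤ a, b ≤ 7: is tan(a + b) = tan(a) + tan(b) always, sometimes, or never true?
Sometimes true

It holds at (a, b) = (2, 0) (both sides equal tan(2) ≈ -2.185), but fails at (a, b) = (6, 2) (LHS = tan(8) ≈ -6.8, RHS = tan(2) + tan(6) ≈ -2.476).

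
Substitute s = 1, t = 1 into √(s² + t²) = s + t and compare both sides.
LHS = √(1² + 1²) = √(2) ≈ 1.414
RHS = 1 + 1 = 2

LHS ≠ RHS (they differ by about 0.5858), so the equation does not hold here.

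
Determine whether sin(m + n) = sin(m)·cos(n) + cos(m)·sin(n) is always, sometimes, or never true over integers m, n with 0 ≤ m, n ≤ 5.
The identity holds for every pair in the range. For instance at (m, n) = (3, 2): both sides equal sin(5) ≈ -0.9589.

Answer: Always true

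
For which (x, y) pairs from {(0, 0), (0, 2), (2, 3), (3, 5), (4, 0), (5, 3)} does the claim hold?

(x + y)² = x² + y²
Testing each pair:
(0, 0): LHS = 0, RHS = 0 → holds
(0, 2): LHS = 4, RHS = 4 → holds
(2, 3): LHS = 25, RHS = 13 → fails
(3, 5): LHS = 64, RHS = 34 → fails
(4, 0): LHS = 16, RHS = 16 → holds
(5, 3): LHS = 64, RHS = 34 → fails

3 of 6 pairs satisfy the claim.

Answer: (0, 0), (0, 2), (4, 0)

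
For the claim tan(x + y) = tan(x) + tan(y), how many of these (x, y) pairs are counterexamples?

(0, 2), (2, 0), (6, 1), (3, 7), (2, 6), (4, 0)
3

Testing each pair:
(0, 2): LHS = tan(2) ≈ -2.185, RHS = tan(2) ≈ -2.185 → satisfies claim
(2, 0): LHS = tan(2) ≈ -2.185, RHS = tan(2) ≈ -2.185 → satisfies claim
(6, 1): LHS = tan(7) ≈ 0.8714, RHS = tan(6) + tan(1) ≈ 1.266 → counterexample
(3, 7): LHS = tan(10) ≈ 0.6484, RHS = tan(3) + tan(7) ≈ 0.7289 → counterexample
(2, 6): LHS = tan(8) ≈ -6.8, RHS = tan(2) + tan(6) ≈ -2.476 → counterexample
(4, 0): LHS = tan(4) ≈ 1.158, RHS = tan(4) ≈ 1.158 → satisfies claim

That makes 3 counterexamples.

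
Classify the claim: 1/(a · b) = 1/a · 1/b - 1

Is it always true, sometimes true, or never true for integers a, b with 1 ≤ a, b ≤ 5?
Never true

The claim fails for every pair in the range. For instance at (a, b) = (2, 1): LHS = 1/2, RHS = -1/2.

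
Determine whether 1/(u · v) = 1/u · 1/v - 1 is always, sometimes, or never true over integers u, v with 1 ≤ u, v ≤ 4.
The claim fails for every pair in the range. For instance at (u, v) = (3, 2): LHS = 1/6, RHS = -5/6.

Answer: Never true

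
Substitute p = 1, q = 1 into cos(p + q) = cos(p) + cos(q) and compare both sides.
LHS = cos(1 + 1) = cos(2) ≈ -0.4161
RHS = cos(1) + cos(1) = 2·cos(1) ≈ 1.081

LHS ≠ RHS (they differ by about 1.497), so the equation does not hold here.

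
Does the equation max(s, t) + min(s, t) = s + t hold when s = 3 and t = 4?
Holds

Substituting s = 3, t = 4:

LHS = max(3, 4) + min(3, 4) = 7
RHS = 3 + 4 = 7

LHS = RHS, so the equation holds at this point.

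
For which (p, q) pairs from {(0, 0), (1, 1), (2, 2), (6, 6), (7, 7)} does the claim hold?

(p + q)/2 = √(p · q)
Testing each pair:
(0, 0): LHS = 0, RHS = 0 → holds
(1, 1): LHS = 1, RHS = 1 → holds
(2, 2): LHS = 2, RHS = 2 → holds
(6, 6): LHS = 6, RHS = 6 → holds
(7, 7): LHS = 7, RHS = 7 → holds

Every pair satisfies the claim.

Answer: All pairs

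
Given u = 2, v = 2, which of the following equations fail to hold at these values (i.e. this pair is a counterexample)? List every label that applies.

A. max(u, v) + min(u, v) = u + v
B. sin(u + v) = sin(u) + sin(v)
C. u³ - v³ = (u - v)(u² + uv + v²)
B

Evaluating each claim at the given values:
A. LHS = 4, RHS = 4 → holds here (LHS = RHS)
B. LHS = sin(4) ≈ -0.7568, RHS = 2·sin(2) ≈ 1.819 → fails here (LHS ≠ RHS)
C. LHS = 0, RHS = 0 → holds here (LHS = RHS)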